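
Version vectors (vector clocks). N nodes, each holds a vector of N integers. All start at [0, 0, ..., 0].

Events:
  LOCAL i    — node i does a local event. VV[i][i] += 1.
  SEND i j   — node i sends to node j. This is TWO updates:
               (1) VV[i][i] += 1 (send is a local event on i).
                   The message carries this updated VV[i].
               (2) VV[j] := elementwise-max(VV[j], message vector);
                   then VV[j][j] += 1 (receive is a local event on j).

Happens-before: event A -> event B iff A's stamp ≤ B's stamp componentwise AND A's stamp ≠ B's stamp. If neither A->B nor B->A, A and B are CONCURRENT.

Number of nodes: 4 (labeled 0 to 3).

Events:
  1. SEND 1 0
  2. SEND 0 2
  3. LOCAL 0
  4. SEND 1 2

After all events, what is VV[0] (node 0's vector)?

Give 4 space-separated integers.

Answer: 3 1 0 0

Derivation:
Initial: VV[0]=[0, 0, 0, 0]
Initial: VV[1]=[0, 0, 0, 0]
Initial: VV[2]=[0, 0, 0, 0]
Initial: VV[3]=[0, 0, 0, 0]
Event 1: SEND 1->0: VV[1][1]++ -> VV[1]=[0, 1, 0, 0], msg_vec=[0, 1, 0, 0]; VV[0]=max(VV[0],msg_vec) then VV[0][0]++ -> VV[0]=[1, 1, 0, 0]
Event 2: SEND 0->2: VV[0][0]++ -> VV[0]=[2, 1, 0, 0], msg_vec=[2, 1, 0, 0]; VV[2]=max(VV[2],msg_vec) then VV[2][2]++ -> VV[2]=[2, 1, 1, 0]
Event 3: LOCAL 0: VV[0][0]++ -> VV[0]=[3, 1, 0, 0]
Event 4: SEND 1->2: VV[1][1]++ -> VV[1]=[0, 2, 0, 0], msg_vec=[0, 2, 0, 0]; VV[2]=max(VV[2],msg_vec) then VV[2][2]++ -> VV[2]=[2, 2, 2, 0]
Final vectors: VV[0]=[3, 1, 0, 0]; VV[1]=[0, 2, 0, 0]; VV[2]=[2, 2, 2, 0]; VV[3]=[0, 0, 0, 0]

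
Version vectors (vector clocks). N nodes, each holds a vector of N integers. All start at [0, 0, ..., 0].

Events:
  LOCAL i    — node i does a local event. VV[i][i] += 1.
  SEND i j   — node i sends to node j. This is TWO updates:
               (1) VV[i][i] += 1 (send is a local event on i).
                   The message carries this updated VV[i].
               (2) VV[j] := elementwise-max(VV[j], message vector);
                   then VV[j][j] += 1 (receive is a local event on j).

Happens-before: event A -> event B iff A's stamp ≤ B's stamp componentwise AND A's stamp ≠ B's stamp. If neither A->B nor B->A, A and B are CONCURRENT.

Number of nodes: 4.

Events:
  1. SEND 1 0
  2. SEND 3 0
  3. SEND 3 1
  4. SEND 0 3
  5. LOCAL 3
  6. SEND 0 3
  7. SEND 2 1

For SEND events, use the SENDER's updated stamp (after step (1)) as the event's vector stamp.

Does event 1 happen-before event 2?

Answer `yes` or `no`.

Answer: no

Derivation:
Initial: VV[0]=[0, 0, 0, 0]
Initial: VV[1]=[0, 0, 0, 0]
Initial: VV[2]=[0, 0, 0, 0]
Initial: VV[3]=[0, 0, 0, 0]
Event 1: SEND 1->0: VV[1][1]++ -> VV[1]=[0, 1, 0, 0], msg_vec=[0, 1, 0, 0]; VV[0]=max(VV[0],msg_vec) then VV[0][0]++ -> VV[0]=[1, 1, 0, 0]
Event 2: SEND 3->0: VV[3][3]++ -> VV[3]=[0, 0, 0, 1], msg_vec=[0, 0, 0, 1]; VV[0]=max(VV[0],msg_vec) then VV[0][0]++ -> VV[0]=[2, 1, 0, 1]
Event 3: SEND 3->1: VV[3][3]++ -> VV[3]=[0, 0, 0, 2], msg_vec=[0, 0, 0, 2]; VV[1]=max(VV[1],msg_vec) then VV[1][1]++ -> VV[1]=[0, 2, 0, 2]
Event 4: SEND 0->3: VV[0][0]++ -> VV[0]=[3, 1, 0, 1], msg_vec=[3, 1, 0, 1]; VV[3]=max(VV[3],msg_vec) then VV[3][3]++ -> VV[3]=[3, 1, 0, 3]
Event 5: LOCAL 3: VV[3][3]++ -> VV[3]=[3, 1, 0, 4]
Event 6: SEND 0->3: VV[0][0]++ -> VV[0]=[4, 1, 0, 1], msg_vec=[4, 1, 0, 1]; VV[3]=max(VV[3],msg_vec) then VV[3][3]++ -> VV[3]=[4, 1, 0, 5]
Event 7: SEND 2->1: VV[2][2]++ -> VV[2]=[0, 0, 1, 0], msg_vec=[0, 0, 1, 0]; VV[1]=max(VV[1],msg_vec) then VV[1][1]++ -> VV[1]=[0, 3, 1, 2]
Event 1 stamp: [0, 1, 0, 0]
Event 2 stamp: [0, 0, 0, 1]
[0, 1, 0, 0] <= [0, 0, 0, 1]? False. Equal? False. Happens-before: False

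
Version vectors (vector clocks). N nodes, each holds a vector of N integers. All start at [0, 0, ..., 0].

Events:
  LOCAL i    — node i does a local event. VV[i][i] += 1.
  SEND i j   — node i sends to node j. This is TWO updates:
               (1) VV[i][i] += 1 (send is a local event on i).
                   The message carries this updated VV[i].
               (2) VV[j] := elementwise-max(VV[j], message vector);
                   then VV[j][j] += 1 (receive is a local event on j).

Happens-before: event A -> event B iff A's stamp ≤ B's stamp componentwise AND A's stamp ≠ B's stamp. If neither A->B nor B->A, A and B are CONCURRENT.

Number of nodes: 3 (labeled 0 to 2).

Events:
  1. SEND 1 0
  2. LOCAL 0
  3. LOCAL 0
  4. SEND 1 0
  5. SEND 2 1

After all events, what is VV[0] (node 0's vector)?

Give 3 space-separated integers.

Initial: VV[0]=[0, 0, 0]
Initial: VV[1]=[0, 0, 0]
Initial: VV[2]=[0, 0, 0]
Event 1: SEND 1->0: VV[1][1]++ -> VV[1]=[0, 1, 0], msg_vec=[0, 1, 0]; VV[0]=max(VV[0],msg_vec) then VV[0][0]++ -> VV[0]=[1, 1, 0]
Event 2: LOCAL 0: VV[0][0]++ -> VV[0]=[2, 1, 0]
Event 3: LOCAL 0: VV[0][0]++ -> VV[0]=[3, 1, 0]
Event 4: SEND 1->0: VV[1][1]++ -> VV[1]=[0, 2, 0], msg_vec=[0, 2, 0]; VV[0]=max(VV[0],msg_vec) then VV[0][0]++ -> VV[0]=[4, 2, 0]
Event 5: SEND 2->1: VV[2][2]++ -> VV[2]=[0, 0, 1], msg_vec=[0, 0, 1]; VV[1]=max(VV[1],msg_vec) then VV[1][1]++ -> VV[1]=[0, 3, 1]
Final vectors: VV[0]=[4, 2, 0]; VV[1]=[0, 3, 1]; VV[2]=[0, 0, 1]

Answer: 4 2 0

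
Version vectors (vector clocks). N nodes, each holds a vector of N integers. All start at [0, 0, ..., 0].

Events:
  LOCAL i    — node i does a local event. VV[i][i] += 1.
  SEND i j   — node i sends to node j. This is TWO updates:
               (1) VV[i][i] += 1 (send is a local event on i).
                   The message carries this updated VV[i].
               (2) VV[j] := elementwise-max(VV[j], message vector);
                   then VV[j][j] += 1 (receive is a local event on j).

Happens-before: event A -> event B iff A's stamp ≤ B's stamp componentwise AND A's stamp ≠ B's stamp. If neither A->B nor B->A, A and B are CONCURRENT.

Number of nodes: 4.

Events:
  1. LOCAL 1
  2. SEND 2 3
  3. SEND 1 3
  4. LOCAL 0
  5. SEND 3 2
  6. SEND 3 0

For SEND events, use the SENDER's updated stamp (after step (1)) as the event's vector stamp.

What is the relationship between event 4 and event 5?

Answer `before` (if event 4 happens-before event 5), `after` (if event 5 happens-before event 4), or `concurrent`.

Initial: VV[0]=[0, 0, 0, 0]
Initial: VV[1]=[0, 0, 0, 0]
Initial: VV[2]=[0, 0, 0, 0]
Initial: VV[3]=[0, 0, 0, 0]
Event 1: LOCAL 1: VV[1][1]++ -> VV[1]=[0, 1, 0, 0]
Event 2: SEND 2->3: VV[2][2]++ -> VV[2]=[0, 0, 1, 0], msg_vec=[0, 0, 1, 0]; VV[3]=max(VV[3],msg_vec) then VV[3][3]++ -> VV[3]=[0, 0, 1, 1]
Event 3: SEND 1->3: VV[1][1]++ -> VV[1]=[0, 2, 0, 0], msg_vec=[0, 2, 0, 0]; VV[3]=max(VV[3],msg_vec) then VV[3][3]++ -> VV[3]=[0, 2, 1, 2]
Event 4: LOCAL 0: VV[0][0]++ -> VV[0]=[1, 0, 0, 0]
Event 5: SEND 3->2: VV[3][3]++ -> VV[3]=[0, 2, 1, 3], msg_vec=[0, 2, 1, 3]; VV[2]=max(VV[2],msg_vec) then VV[2][2]++ -> VV[2]=[0, 2, 2, 3]
Event 6: SEND 3->0: VV[3][3]++ -> VV[3]=[0, 2, 1, 4], msg_vec=[0, 2, 1, 4]; VV[0]=max(VV[0],msg_vec) then VV[0][0]++ -> VV[0]=[2, 2, 1, 4]
Event 4 stamp: [1, 0, 0, 0]
Event 5 stamp: [0, 2, 1, 3]
[1, 0, 0, 0] <= [0, 2, 1, 3]? False
[0, 2, 1, 3] <= [1, 0, 0, 0]? False
Relation: concurrent

Answer: concurrent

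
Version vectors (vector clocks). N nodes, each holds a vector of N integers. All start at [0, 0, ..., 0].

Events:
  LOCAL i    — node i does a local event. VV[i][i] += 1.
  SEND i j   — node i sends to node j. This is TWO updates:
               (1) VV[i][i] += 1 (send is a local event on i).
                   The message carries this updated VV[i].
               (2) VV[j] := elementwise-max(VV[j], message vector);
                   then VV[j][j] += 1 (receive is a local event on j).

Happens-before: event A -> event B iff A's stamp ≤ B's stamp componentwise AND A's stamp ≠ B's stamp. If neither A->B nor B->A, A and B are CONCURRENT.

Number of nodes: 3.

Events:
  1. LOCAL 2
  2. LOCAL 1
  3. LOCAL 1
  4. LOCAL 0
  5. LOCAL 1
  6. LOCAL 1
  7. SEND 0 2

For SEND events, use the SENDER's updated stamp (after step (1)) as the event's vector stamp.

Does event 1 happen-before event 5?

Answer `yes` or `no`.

Answer: no

Derivation:
Initial: VV[0]=[0, 0, 0]
Initial: VV[1]=[0, 0, 0]
Initial: VV[2]=[0, 0, 0]
Event 1: LOCAL 2: VV[2][2]++ -> VV[2]=[0, 0, 1]
Event 2: LOCAL 1: VV[1][1]++ -> VV[1]=[0, 1, 0]
Event 3: LOCAL 1: VV[1][1]++ -> VV[1]=[0, 2, 0]
Event 4: LOCAL 0: VV[0][0]++ -> VV[0]=[1, 0, 0]
Event 5: LOCAL 1: VV[1][1]++ -> VV[1]=[0, 3, 0]
Event 6: LOCAL 1: VV[1][1]++ -> VV[1]=[0, 4, 0]
Event 7: SEND 0->2: VV[0][0]++ -> VV[0]=[2, 0, 0], msg_vec=[2, 0, 0]; VV[2]=max(VV[2],msg_vec) then VV[2][2]++ -> VV[2]=[2, 0, 2]
Event 1 stamp: [0, 0, 1]
Event 5 stamp: [0, 3, 0]
[0, 0, 1] <= [0, 3, 0]? False. Equal? False. Happens-before: False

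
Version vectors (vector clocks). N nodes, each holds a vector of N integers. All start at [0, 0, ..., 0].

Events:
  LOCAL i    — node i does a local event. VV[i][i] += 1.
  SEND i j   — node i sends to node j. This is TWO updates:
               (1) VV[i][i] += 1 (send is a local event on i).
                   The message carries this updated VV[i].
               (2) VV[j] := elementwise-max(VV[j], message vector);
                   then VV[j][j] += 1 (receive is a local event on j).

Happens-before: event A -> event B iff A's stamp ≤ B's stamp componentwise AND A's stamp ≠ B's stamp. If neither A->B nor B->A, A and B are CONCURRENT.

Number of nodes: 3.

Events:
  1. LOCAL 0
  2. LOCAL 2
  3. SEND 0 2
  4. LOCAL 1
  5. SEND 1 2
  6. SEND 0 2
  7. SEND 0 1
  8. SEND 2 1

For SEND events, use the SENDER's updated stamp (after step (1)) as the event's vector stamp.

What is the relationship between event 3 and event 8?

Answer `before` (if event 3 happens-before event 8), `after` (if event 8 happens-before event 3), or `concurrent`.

Answer: before

Derivation:
Initial: VV[0]=[0, 0, 0]
Initial: VV[1]=[0, 0, 0]
Initial: VV[2]=[0, 0, 0]
Event 1: LOCAL 0: VV[0][0]++ -> VV[0]=[1, 0, 0]
Event 2: LOCAL 2: VV[2][2]++ -> VV[2]=[0, 0, 1]
Event 3: SEND 0->2: VV[0][0]++ -> VV[0]=[2, 0, 0], msg_vec=[2, 0, 0]; VV[2]=max(VV[2],msg_vec) then VV[2][2]++ -> VV[2]=[2, 0, 2]
Event 4: LOCAL 1: VV[1][1]++ -> VV[1]=[0, 1, 0]
Event 5: SEND 1->2: VV[1][1]++ -> VV[1]=[0, 2, 0], msg_vec=[0, 2, 0]; VV[2]=max(VV[2],msg_vec) then VV[2][2]++ -> VV[2]=[2, 2, 3]
Event 6: SEND 0->2: VV[0][0]++ -> VV[0]=[3, 0, 0], msg_vec=[3, 0, 0]; VV[2]=max(VV[2],msg_vec) then VV[2][2]++ -> VV[2]=[3, 2, 4]
Event 7: SEND 0->1: VV[0][0]++ -> VV[0]=[4, 0, 0], msg_vec=[4, 0, 0]; VV[1]=max(VV[1],msg_vec) then VV[1][1]++ -> VV[1]=[4, 3, 0]
Event 8: SEND 2->1: VV[2][2]++ -> VV[2]=[3, 2, 5], msg_vec=[3, 2, 5]; VV[1]=max(VV[1],msg_vec) then VV[1][1]++ -> VV[1]=[4, 4, 5]
Event 3 stamp: [2, 0, 0]
Event 8 stamp: [3, 2, 5]
[2, 0, 0] <= [3, 2, 5]? True
[3, 2, 5] <= [2, 0, 0]? False
Relation: before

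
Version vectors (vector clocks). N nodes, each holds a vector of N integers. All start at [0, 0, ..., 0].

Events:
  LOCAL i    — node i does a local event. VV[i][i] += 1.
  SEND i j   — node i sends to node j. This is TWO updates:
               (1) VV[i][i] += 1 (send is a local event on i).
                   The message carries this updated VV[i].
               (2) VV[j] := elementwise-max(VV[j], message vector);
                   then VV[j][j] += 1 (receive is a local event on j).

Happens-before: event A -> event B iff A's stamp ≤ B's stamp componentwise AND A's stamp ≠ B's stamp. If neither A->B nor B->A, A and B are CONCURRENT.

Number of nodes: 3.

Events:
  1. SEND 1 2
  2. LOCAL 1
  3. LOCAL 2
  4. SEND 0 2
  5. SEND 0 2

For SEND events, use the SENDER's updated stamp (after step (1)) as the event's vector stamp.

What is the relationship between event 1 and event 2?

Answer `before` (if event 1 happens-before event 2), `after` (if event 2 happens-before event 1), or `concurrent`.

Answer: before

Derivation:
Initial: VV[0]=[0, 0, 0]
Initial: VV[1]=[0, 0, 0]
Initial: VV[2]=[0, 0, 0]
Event 1: SEND 1->2: VV[1][1]++ -> VV[1]=[0, 1, 0], msg_vec=[0, 1, 0]; VV[2]=max(VV[2],msg_vec) then VV[2][2]++ -> VV[2]=[0, 1, 1]
Event 2: LOCAL 1: VV[1][1]++ -> VV[1]=[0, 2, 0]
Event 3: LOCAL 2: VV[2][2]++ -> VV[2]=[0, 1, 2]
Event 4: SEND 0->2: VV[0][0]++ -> VV[0]=[1, 0, 0], msg_vec=[1, 0, 0]; VV[2]=max(VV[2],msg_vec) then VV[2][2]++ -> VV[2]=[1, 1, 3]
Event 5: SEND 0->2: VV[0][0]++ -> VV[0]=[2, 0, 0], msg_vec=[2, 0, 0]; VV[2]=max(VV[2],msg_vec) then VV[2][2]++ -> VV[2]=[2, 1, 4]
Event 1 stamp: [0, 1, 0]
Event 2 stamp: [0, 2, 0]
[0, 1, 0] <= [0, 2, 0]? True
[0, 2, 0] <= [0, 1, 0]? False
Relation: before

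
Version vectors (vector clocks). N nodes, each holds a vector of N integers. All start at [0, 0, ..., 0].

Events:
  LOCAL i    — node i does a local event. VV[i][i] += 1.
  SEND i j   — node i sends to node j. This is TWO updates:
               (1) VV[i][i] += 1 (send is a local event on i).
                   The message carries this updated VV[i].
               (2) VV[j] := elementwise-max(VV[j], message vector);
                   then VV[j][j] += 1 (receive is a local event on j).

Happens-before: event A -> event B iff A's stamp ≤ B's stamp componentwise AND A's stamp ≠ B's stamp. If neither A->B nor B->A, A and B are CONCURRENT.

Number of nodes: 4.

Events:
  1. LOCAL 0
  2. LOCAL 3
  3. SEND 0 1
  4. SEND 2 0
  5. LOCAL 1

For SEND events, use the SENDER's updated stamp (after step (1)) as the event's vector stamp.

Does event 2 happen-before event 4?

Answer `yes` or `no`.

Answer: no

Derivation:
Initial: VV[0]=[0, 0, 0, 0]
Initial: VV[1]=[0, 0, 0, 0]
Initial: VV[2]=[0, 0, 0, 0]
Initial: VV[3]=[0, 0, 0, 0]
Event 1: LOCAL 0: VV[0][0]++ -> VV[0]=[1, 0, 0, 0]
Event 2: LOCAL 3: VV[3][3]++ -> VV[3]=[0, 0, 0, 1]
Event 3: SEND 0->1: VV[0][0]++ -> VV[0]=[2, 0, 0, 0], msg_vec=[2, 0, 0, 0]; VV[1]=max(VV[1],msg_vec) then VV[1][1]++ -> VV[1]=[2, 1, 0, 0]
Event 4: SEND 2->0: VV[2][2]++ -> VV[2]=[0, 0, 1, 0], msg_vec=[0, 0, 1, 0]; VV[0]=max(VV[0],msg_vec) then VV[0][0]++ -> VV[0]=[3, 0, 1, 0]
Event 5: LOCAL 1: VV[1][1]++ -> VV[1]=[2, 2, 0, 0]
Event 2 stamp: [0, 0, 0, 1]
Event 4 stamp: [0, 0, 1, 0]
[0, 0, 0, 1] <= [0, 0, 1, 0]? False. Equal? False. Happens-before: False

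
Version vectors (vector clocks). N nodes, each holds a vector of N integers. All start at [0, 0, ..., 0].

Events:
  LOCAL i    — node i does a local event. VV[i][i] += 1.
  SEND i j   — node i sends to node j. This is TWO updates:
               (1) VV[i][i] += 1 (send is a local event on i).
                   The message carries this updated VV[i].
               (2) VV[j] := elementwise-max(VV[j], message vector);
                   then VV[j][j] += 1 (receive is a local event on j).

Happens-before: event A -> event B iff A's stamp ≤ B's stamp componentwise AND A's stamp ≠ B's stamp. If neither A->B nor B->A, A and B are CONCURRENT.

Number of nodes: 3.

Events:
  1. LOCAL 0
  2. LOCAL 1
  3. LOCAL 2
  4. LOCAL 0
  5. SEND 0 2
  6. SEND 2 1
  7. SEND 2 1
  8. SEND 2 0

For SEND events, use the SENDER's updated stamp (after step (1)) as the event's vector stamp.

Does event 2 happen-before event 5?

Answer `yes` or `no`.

Initial: VV[0]=[0, 0, 0]
Initial: VV[1]=[0, 0, 0]
Initial: VV[2]=[0, 0, 0]
Event 1: LOCAL 0: VV[0][0]++ -> VV[0]=[1, 0, 0]
Event 2: LOCAL 1: VV[1][1]++ -> VV[1]=[0, 1, 0]
Event 3: LOCAL 2: VV[2][2]++ -> VV[2]=[0, 0, 1]
Event 4: LOCAL 0: VV[0][0]++ -> VV[0]=[2, 0, 0]
Event 5: SEND 0->2: VV[0][0]++ -> VV[0]=[3, 0, 0], msg_vec=[3, 0, 0]; VV[2]=max(VV[2],msg_vec) then VV[2][2]++ -> VV[2]=[3, 0, 2]
Event 6: SEND 2->1: VV[2][2]++ -> VV[2]=[3, 0, 3], msg_vec=[3, 0, 3]; VV[1]=max(VV[1],msg_vec) then VV[1][1]++ -> VV[1]=[3, 2, 3]
Event 7: SEND 2->1: VV[2][2]++ -> VV[2]=[3, 0, 4], msg_vec=[3, 0, 4]; VV[1]=max(VV[1],msg_vec) then VV[1][1]++ -> VV[1]=[3, 3, 4]
Event 8: SEND 2->0: VV[2][2]++ -> VV[2]=[3, 0, 5], msg_vec=[3, 0, 5]; VV[0]=max(VV[0],msg_vec) then VV[0][0]++ -> VV[0]=[4, 0, 5]
Event 2 stamp: [0, 1, 0]
Event 5 stamp: [3, 0, 0]
[0, 1, 0] <= [3, 0, 0]? False. Equal? False. Happens-before: False

Answer: no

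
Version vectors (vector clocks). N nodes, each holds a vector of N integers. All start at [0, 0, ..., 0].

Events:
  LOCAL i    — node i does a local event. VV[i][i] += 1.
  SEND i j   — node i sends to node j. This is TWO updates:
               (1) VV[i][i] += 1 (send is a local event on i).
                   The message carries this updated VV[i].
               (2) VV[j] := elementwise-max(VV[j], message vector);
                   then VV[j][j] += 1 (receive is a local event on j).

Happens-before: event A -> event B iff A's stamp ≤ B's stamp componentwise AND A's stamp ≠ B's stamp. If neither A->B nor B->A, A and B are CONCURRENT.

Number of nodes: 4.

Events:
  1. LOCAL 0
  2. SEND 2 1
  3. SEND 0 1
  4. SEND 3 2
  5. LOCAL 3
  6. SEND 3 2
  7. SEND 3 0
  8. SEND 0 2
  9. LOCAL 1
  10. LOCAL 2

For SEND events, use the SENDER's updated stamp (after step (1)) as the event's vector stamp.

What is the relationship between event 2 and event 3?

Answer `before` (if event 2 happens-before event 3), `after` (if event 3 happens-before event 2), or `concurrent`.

Answer: concurrent

Derivation:
Initial: VV[0]=[0, 0, 0, 0]
Initial: VV[1]=[0, 0, 0, 0]
Initial: VV[2]=[0, 0, 0, 0]
Initial: VV[3]=[0, 0, 0, 0]
Event 1: LOCAL 0: VV[0][0]++ -> VV[0]=[1, 0, 0, 0]
Event 2: SEND 2->1: VV[2][2]++ -> VV[2]=[0, 0, 1, 0], msg_vec=[0, 0, 1, 0]; VV[1]=max(VV[1],msg_vec) then VV[1][1]++ -> VV[1]=[0, 1, 1, 0]
Event 3: SEND 0->1: VV[0][0]++ -> VV[0]=[2, 0, 0, 0], msg_vec=[2, 0, 0, 0]; VV[1]=max(VV[1],msg_vec) then VV[1][1]++ -> VV[1]=[2, 2, 1, 0]
Event 4: SEND 3->2: VV[3][3]++ -> VV[3]=[0, 0, 0, 1], msg_vec=[0, 0, 0, 1]; VV[2]=max(VV[2],msg_vec) then VV[2][2]++ -> VV[2]=[0, 0, 2, 1]
Event 5: LOCAL 3: VV[3][3]++ -> VV[3]=[0, 0, 0, 2]
Event 6: SEND 3->2: VV[3][3]++ -> VV[3]=[0, 0, 0, 3], msg_vec=[0, 0, 0, 3]; VV[2]=max(VV[2],msg_vec) then VV[2][2]++ -> VV[2]=[0, 0, 3, 3]
Event 7: SEND 3->0: VV[3][3]++ -> VV[3]=[0, 0, 0, 4], msg_vec=[0, 0, 0, 4]; VV[0]=max(VV[0],msg_vec) then VV[0][0]++ -> VV[0]=[3, 0, 0, 4]
Event 8: SEND 0->2: VV[0][0]++ -> VV[0]=[4, 0, 0, 4], msg_vec=[4, 0, 0, 4]; VV[2]=max(VV[2],msg_vec) then VV[2][2]++ -> VV[2]=[4, 0, 4, 4]
Event 9: LOCAL 1: VV[1][1]++ -> VV[1]=[2, 3, 1, 0]
Event 10: LOCAL 2: VV[2][2]++ -> VV[2]=[4, 0, 5, 4]
Event 2 stamp: [0, 0, 1, 0]
Event 3 stamp: [2, 0, 0, 0]
[0, 0, 1, 0] <= [2, 0, 0, 0]? False
[2, 0, 0, 0] <= [0, 0, 1, 0]? False
Relation: concurrent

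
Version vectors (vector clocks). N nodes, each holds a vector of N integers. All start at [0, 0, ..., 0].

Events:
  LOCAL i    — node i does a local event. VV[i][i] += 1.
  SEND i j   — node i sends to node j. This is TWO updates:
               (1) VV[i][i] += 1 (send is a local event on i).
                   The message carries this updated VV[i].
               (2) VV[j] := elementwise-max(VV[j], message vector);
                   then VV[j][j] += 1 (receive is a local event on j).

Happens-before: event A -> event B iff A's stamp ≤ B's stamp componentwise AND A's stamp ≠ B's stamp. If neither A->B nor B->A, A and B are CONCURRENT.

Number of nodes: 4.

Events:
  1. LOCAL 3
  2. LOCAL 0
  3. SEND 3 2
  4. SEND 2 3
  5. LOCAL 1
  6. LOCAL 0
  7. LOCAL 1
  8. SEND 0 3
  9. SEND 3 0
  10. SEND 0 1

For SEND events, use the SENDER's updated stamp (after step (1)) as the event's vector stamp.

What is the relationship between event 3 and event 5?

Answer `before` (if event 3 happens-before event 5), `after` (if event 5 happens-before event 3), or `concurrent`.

Initial: VV[0]=[0, 0, 0, 0]
Initial: VV[1]=[0, 0, 0, 0]
Initial: VV[2]=[0, 0, 0, 0]
Initial: VV[3]=[0, 0, 0, 0]
Event 1: LOCAL 3: VV[3][3]++ -> VV[3]=[0, 0, 0, 1]
Event 2: LOCAL 0: VV[0][0]++ -> VV[0]=[1, 0, 0, 0]
Event 3: SEND 3->2: VV[3][3]++ -> VV[3]=[0, 0, 0, 2], msg_vec=[0, 0, 0, 2]; VV[2]=max(VV[2],msg_vec) then VV[2][2]++ -> VV[2]=[0, 0, 1, 2]
Event 4: SEND 2->3: VV[2][2]++ -> VV[2]=[0, 0, 2, 2], msg_vec=[0, 0, 2, 2]; VV[3]=max(VV[3],msg_vec) then VV[3][3]++ -> VV[3]=[0, 0, 2, 3]
Event 5: LOCAL 1: VV[1][1]++ -> VV[1]=[0, 1, 0, 0]
Event 6: LOCAL 0: VV[0][0]++ -> VV[0]=[2, 0, 0, 0]
Event 7: LOCAL 1: VV[1][1]++ -> VV[1]=[0, 2, 0, 0]
Event 8: SEND 0->3: VV[0][0]++ -> VV[0]=[3, 0, 0, 0], msg_vec=[3, 0, 0, 0]; VV[3]=max(VV[3],msg_vec) then VV[3][3]++ -> VV[3]=[3, 0, 2, 4]
Event 9: SEND 3->0: VV[3][3]++ -> VV[3]=[3, 0, 2, 5], msg_vec=[3, 0, 2, 5]; VV[0]=max(VV[0],msg_vec) then VV[0][0]++ -> VV[0]=[4, 0, 2, 5]
Event 10: SEND 0->1: VV[0][0]++ -> VV[0]=[5, 0, 2, 5], msg_vec=[5, 0, 2, 5]; VV[1]=max(VV[1],msg_vec) then VV[1][1]++ -> VV[1]=[5, 3, 2, 5]
Event 3 stamp: [0, 0, 0, 2]
Event 5 stamp: [0, 1, 0, 0]
[0, 0, 0, 2] <= [0, 1, 0, 0]? False
[0, 1, 0, 0] <= [0, 0, 0, 2]? False
Relation: concurrent

Answer: concurrent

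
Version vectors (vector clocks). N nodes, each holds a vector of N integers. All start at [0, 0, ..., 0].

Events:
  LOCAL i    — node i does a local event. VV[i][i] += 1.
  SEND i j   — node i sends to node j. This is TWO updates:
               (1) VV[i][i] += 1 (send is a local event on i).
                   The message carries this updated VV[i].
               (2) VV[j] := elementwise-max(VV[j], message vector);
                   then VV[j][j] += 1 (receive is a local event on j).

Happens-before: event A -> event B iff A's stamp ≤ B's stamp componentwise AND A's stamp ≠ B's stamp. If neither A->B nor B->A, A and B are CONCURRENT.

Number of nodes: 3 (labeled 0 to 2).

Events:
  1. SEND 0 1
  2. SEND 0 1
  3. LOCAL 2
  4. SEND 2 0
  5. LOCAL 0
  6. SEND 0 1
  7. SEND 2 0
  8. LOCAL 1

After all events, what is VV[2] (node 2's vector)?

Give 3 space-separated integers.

Initial: VV[0]=[0, 0, 0]
Initial: VV[1]=[0, 0, 0]
Initial: VV[2]=[0, 0, 0]
Event 1: SEND 0->1: VV[0][0]++ -> VV[0]=[1, 0, 0], msg_vec=[1, 0, 0]; VV[1]=max(VV[1],msg_vec) then VV[1][1]++ -> VV[1]=[1, 1, 0]
Event 2: SEND 0->1: VV[0][0]++ -> VV[0]=[2, 0, 0], msg_vec=[2, 0, 0]; VV[1]=max(VV[1],msg_vec) then VV[1][1]++ -> VV[1]=[2, 2, 0]
Event 3: LOCAL 2: VV[2][2]++ -> VV[2]=[0, 0, 1]
Event 4: SEND 2->0: VV[2][2]++ -> VV[2]=[0, 0, 2], msg_vec=[0, 0, 2]; VV[0]=max(VV[0],msg_vec) then VV[0][0]++ -> VV[0]=[3, 0, 2]
Event 5: LOCAL 0: VV[0][0]++ -> VV[0]=[4, 0, 2]
Event 6: SEND 0->1: VV[0][0]++ -> VV[0]=[5, 0, 2], msg_vec=[5, 0, 2]; VV[1]=max(VV[1],msg_vec) then VV[1][1]++ -> VV[1]=[5, 3, 2]
Event 7: SEND 2->0: VV[2][2]++ -> VV[2]=[0, 0, 3], msg_vec=[0, 0, 3]; VV[0]=max(VV[0],msg_vec) then VV[0][0]++ -> VV[0]=[6, 0, 3]
Event 8: LOCAL 1: VV[1][1]++ -> VV[1]=[5, 4, 2]
Final vectors: VV[0]=[6, 0, 3]; VV[1]=[5, 4, 2]; VV[2]=[0, 0, 3]

Answer: 0 0 3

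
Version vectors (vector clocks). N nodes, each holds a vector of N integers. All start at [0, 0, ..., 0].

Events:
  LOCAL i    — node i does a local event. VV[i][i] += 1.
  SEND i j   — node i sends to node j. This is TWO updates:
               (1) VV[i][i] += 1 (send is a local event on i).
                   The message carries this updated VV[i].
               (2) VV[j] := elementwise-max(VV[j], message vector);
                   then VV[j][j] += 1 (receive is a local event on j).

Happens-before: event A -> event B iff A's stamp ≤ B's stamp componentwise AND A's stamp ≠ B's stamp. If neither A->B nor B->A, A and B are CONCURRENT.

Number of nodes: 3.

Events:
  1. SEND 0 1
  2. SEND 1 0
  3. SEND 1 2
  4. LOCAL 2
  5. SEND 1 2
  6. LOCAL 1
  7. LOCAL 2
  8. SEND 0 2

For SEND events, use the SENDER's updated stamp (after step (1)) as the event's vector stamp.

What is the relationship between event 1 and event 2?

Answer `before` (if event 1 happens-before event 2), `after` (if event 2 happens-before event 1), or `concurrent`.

Answer: before

Derivation:
Initial: VV[0]=[0, 0, 0]
Initial: VV[1]=[0, 0, 0]
Initial: VV[2]=[0, 0, 0]
Event 1: SEND 0->1: VV[0][0]++ -> VV[0]=[1, 0, 0], msg_vec=[1, 0, 0]; VV[1]=max(VV[1],msg_vec) then VV[1][1]++ -> VV[1]=[1, 1, 0]
Event 2: SEND 1->0: VV[1][1]++ -> VV[1]=[1, 2, 0], msg_vec=[1, 2, 0]; VV[0]=max(VV[0],msg_vec) then VV[0][0]++ -> VV[0]=[2, 2, 0]
Event 3: SEND 1->2: VV[1][1]++ -> VV[1]=[1, 3, 0], msg_vec=[1, 3, 0]; VV[2]=max(VV[2],msg_vec) then VV[2][2]++ -> VV[2]=[1, 3, 1]
Event 4: LOCAL 2: VV[2][2]++ -> VV[2]=[1, 3, 2]
Event 5: SEND 1->2: VV[1][1]++ -> VV[1]=[1, 4, 0], msg_vec=[1, 4, 0]; VV[2]=max(VV[2],msg_vec) then VV[2][2]++ -> VV[2]=[1, 4, 3]
Event 6: LOCAL 1: VV[1][1]++ -> VV[1]=[1, 5, 0]
Event 7: LOCAL 2: VV[2][2]++ -> VV[2]=[1, 4, 4]
Event 8: SEND 0->2: VV[0][0]++ -> VV[0]=[3, 2, 0], msg_vec=[3, 2, 0]; VV[2]=max(VV[2],msg_vec) then VV[2][2]++ -> VV[2]=[3, 4, 5]
Event 1 stamp: [1, 0, 0]
Event 2 stamp: [1, 2, 0]
[1, 0, 0] <= [1, 2, 0]? True
[1, 2, 0] <= [1, 0, 0]? False
Relation: before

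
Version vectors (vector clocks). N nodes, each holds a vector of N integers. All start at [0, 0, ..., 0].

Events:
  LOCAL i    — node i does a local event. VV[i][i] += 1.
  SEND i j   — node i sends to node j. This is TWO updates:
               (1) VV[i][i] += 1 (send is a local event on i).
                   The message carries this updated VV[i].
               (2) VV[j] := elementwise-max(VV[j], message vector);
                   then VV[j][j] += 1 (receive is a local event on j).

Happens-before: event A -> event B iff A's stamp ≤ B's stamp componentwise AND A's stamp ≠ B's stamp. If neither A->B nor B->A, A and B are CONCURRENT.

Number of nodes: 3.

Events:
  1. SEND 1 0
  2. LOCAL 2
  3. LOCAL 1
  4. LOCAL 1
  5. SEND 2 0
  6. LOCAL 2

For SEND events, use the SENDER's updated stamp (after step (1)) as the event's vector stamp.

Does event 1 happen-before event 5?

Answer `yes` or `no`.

Initial: VV[0]=[0, 0, 0]
Initial: VV[1]=[0, 0, 0]
Initial: VV[2]=[0, 0, 0]
Event 1: SEND 1->0: VV[1][1]++ -> VV[1]=[0, 1, 0], msg_vec=[0, 1, 0]; VV[0]=max(VV[0],msg_vec) then VV[0][0]++ -> VV[0]=[1, 1, 0]
Event 2: LOCAL 2: VV[2][2]++ -> VV[2]=[0, 0, 1]
Event 3: LOCAL 1: VV[1][1]++ -> VV[1]=[0, 2, 0]
Event 4: LOCAL 1: VV[1][1]++ -> VV[1]=[0, 3, 0]
Event 5: SEND 2->0: VV[2][2]++ -> VV[2]=[0, 0, 2], msg_vec=[0, 0, 2]; VV[0]=max(VV[0],msg_vec) then VV[0][0]++ -> VV[0]=[2, 1, 2]
Event 6: LOCAL 2: VV[2][2]++ -> VV[2]=[0, 0, 3]
Event 1 stamp: [0, 1, 0]
Event 5 stamp: [0, 0, 2]
[0, 1, 0] <= [0, 0, 2]? False. Equal? False. Happens-before: False

Answer: no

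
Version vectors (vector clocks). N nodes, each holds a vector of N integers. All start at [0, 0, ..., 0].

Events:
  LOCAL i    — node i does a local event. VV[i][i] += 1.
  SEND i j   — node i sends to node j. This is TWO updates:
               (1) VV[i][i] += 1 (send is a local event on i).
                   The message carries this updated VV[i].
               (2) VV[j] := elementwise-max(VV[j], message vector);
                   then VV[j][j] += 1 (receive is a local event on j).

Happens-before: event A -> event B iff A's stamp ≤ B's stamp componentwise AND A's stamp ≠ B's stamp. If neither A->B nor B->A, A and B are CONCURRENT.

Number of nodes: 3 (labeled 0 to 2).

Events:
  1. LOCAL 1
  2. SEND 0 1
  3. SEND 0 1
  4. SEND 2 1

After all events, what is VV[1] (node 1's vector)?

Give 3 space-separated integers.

Answer: 2 4 1

Derivation:
Initial: VV[0]=[0, 0, 0]
Initial: VV[1]=[0, 0, 0]
Initial: VV[2]=[0, 0, 0]
Event 1: LOCAL 1: VV[1][1]++ -> VV[1]=[0, 1, 0]
Event 2: SEND 0->1: VV[0][0]++ -> VV[0]=[1, 0, 0], msg_vec=[1, 0, 0]; VV[1]=max(VV[1],msg_vec) then VV[1][1]++ -> VV[1]=[1, 2, 0]
Event 3: SEND 0->1: VV[0][0]++ -> VV[0]=[2, 0, 0], msg_vec=[2, 0, 0]; VV[1]=max(VV[1],msg_vec) then VV[1][1]++ -> VV[1]=[2, 3, 0]
Event 4: SEND 2->1: VV[2][2]++ -> VV[2]=[0, 0, 1], msg_vec=[0, 0, 1]; VV[1]=max(VV[1],msg_vec) then VV[1][1]++ -> VV[1]=[2, 4, 1]
Final vectors: VV[0]=[2, 0, 0]; VV[1]=[2, 4, 1]; VV[2]=[0, 0, 1]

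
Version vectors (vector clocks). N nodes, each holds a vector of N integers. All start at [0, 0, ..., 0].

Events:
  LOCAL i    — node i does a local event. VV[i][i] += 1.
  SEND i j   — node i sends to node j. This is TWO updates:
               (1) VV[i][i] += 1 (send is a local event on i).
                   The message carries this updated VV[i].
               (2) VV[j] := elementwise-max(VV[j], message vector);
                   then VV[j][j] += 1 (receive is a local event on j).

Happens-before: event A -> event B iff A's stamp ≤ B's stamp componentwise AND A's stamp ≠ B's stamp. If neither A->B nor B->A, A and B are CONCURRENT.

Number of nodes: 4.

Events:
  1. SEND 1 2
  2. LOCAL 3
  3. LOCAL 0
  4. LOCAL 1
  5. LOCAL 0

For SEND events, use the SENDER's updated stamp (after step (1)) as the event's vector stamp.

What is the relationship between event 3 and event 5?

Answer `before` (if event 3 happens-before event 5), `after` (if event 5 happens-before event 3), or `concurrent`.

Initial: VV[0]=[0, 0, 0, 0]
Initial: VV[1]=[0, 0, 0, 0]
Initial: VV[2]=[0, 0, 0, 0]
Initial: VV[3]=[0, 0, 0, 0]
Event 1: SEND 1->2: VV[1][1]++ -> VV[1]=[0, 1, 0, 0], msg_vec=[0, 1, 0, 0]; VV[2]=max(VV[2],msg_vec) then VV[2][2]++ -> VV[2]=[0, 1, 1, 0]
Event 2: LOCAL 3: VV[3][3]++ -> VV[3]=[0, 0, 0, 1]
Event 3: LOCAL 0: VV[0][0]++ -> VV[0]=[1, 0, 0, 0]
Event 4: LOCAL 1: VV[1][1]++ -> VV[1]=[0, 2, 0, 0]
Event 5: LOCAL 0: VV[0][0]++ -> VV[0]=[2, 0, 0, 0]
Event 3 stamp: [1, 0, 0, 0]
Event 5 stamp: [2, 0, 0, 0]
[1, 0, 0, 0] <= [2, 0, 0, 0]? True
[2, 0, 0, 0] <= [1, 0, 0, 0]? False
Relation: before

Answer: before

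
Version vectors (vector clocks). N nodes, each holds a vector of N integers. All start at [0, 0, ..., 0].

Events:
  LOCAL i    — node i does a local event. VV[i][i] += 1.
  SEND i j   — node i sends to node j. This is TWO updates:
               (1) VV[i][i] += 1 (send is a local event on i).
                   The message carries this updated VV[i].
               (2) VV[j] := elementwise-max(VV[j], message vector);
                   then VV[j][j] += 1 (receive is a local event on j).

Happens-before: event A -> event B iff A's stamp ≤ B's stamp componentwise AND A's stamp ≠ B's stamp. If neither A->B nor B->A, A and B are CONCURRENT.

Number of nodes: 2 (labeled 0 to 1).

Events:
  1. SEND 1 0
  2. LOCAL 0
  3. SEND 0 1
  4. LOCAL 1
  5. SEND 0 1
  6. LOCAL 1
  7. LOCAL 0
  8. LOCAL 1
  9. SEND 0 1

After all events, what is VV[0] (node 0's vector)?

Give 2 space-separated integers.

Answer: 6 1

Derivation:
Initial: VV[0]=[0, 0]
Initial: VV[1]=[0, 0]
Event 1: SEND 1->0: VV[1][1]++ -> VV[1]=[0, 1], msg_vec=[0, 1]; VV[0]=max(VV[0],msg_vec) then VV[0][0]++ -> VV[0]=[1, 1]
Event 2: LOCAL 0: VV[0][0]++ -> VV[0]=[2, 1]
Event 3: SEND 0->1: VV[0][0]++ -> VV[0]=[3, 1], msg_vec=[3, 1]; VV[1]=max(VV[1],msg_vec) then VV[1][1]++ -> VV[1]=[3, 2]
Event 4: LOCAL 1: VV[1][1]++ -> VV[1]=[3, 3]
Event 5: SEND 0->1: VV[0][0]++ -> VV[0]=[4, 1], msg_vec=[4, 1]; VV[1]=max(VV[1],msg_vec) then VV[1][1]++ -> VV[1]=[4, 4]
Event 6: LOCAL 1: VV[1][1]++ -> VV[1]=[4, 5]
Event 7: LOCAL 0: VV[0][0]++ -> VV[0]=[5, 1]
Event 8: LOCAL 1: VV[1][1]++ -> VV[1]=[4, 6]
Event 9: SEND 0->1: VV[0][0]++ -> VV[0]=[6, 1], msg_vec=[6, 1]; VV[1]=max(VV[1],msg_vec) then VV[1][1]++ -> VV[1]=[6, 7]
Final vectors: VV[0]=[6, 1]; VV[1]=[6, 7]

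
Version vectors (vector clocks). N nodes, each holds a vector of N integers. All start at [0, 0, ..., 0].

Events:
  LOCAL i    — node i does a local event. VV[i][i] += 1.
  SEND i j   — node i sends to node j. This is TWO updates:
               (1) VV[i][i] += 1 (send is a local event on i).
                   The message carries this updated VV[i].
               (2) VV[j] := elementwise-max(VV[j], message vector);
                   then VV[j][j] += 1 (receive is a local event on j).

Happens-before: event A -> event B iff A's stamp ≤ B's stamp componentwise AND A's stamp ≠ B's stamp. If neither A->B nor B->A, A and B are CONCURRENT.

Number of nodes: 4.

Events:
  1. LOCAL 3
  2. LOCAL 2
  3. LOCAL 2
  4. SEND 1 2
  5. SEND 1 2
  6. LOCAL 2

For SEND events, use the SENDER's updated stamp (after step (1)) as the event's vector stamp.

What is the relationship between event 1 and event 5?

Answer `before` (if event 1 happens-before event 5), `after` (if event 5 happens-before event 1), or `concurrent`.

Answer: concurrent

Derivation:
Initial: VV[0]=[0, 0, 0, 0]
Initial: VV[1]=[0, 0, 0, 0]
Initial: VV[2]=[0, 0, 0, 0]
Initial: VV[3]=[0, 0, 0, 0]
Event 1: LOCAL 3: VV[3][3]++ -> VV[3]=[0, 0, 0, 1]
Event 2: LOCAL 2: VV[2][2]++ -> VV[2]=[0, 0, 1, 0]
Event 3: LOCAL 2: VV[2][2]++ -> VV[2]=[0, 0, 2, 0]
Event 4: SEND 1->2: VV[1][1]++ -> VV[1]=[0, 1, 0, 0], msg_vec=[0, 1, 0, 0]; VV[2]=max(VV[2],msg_vec) then VV[2][2]++ -> VV[2]=[0, 1, 3, 0]
Event 5: SEND 1->2: VV[1][1]++ -> VV[1]=[0, 2, 0, 0], msg_vec=[0, 2, 0, 0]; VV[2]=max(VV[2],msg_vec) then VV[2][2]++ -> VV[2]=[0, 2, 4, 0]
Event 6: LOCAL 2: VV[2][2]++ -> VV[2]=[0, 2, 5, 0]
Event 1 stamp: [0, 0, 0, 1]
Event 5 stamp: [0, 2, 0, 0]
[0, 0, 0, 1] <= [0, 2, 0, 0]? False
[0, 2, 0, 0] <= [0, 0, 0, 1]? False
Relation: concurrent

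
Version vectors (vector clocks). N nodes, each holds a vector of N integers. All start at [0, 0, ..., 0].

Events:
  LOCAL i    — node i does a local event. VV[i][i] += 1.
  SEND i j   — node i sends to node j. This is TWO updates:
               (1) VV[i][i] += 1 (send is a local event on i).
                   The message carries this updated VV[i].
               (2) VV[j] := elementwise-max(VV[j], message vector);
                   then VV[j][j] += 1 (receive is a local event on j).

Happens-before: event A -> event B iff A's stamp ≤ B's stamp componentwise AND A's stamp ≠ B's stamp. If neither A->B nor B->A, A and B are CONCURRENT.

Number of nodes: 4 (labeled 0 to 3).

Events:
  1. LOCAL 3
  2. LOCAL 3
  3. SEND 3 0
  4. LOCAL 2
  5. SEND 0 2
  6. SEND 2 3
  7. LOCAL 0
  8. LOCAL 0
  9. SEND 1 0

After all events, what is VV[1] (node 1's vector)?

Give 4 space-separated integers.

Answer: 0 1 0 0

Derivation:
Initial: VV[0]=[0, 0, 0, 0]
Initial: VV[1]=[0, 0, 0, 0]
Initial: VV[2]=[0, 0, 0, 0]
Initial: VV[3]=[0, 0, 0, 0]
Event 1: LOCAL 3: VV[3][3]++ -> VV[3]=[0, 0, 0, 1]
Event 2: LOCAL 3: VV[3][3]++ -> VV[3]=[0, 0, 0, 2]
Event 3: SEND 3->0: VV[3][3]++ -> VV[3]=[0, 0, 0, 3], msg_vec=[0, 0, 0, 3]; VV[0]=max(VV[0],msg_vec) then VV[0][0]++ -> VV[0]=[1, 0, 0, 3]
Event 4: LOCAL 2: VV[2][2]++ -> VV[2]=[0, 0, 1, 0]
Event 5: SEND 0->2: VV[0][0]++ -> VV[0]=[2, 0, 0, 3], msg_vec=[2, 0, 0, 3]; VV[2]=max(VV[2],msg_vec) then VV[2][2]++ -> VV[2]=[2, 0, 2, 3]
Event 6: SEND 2->3: VV[2][2]++ -> VV[2]=[2, 0, 3, 3], msg_vec=[2, 0, 3, 3]; VV[3]=max(VV[3],msg_vec) then VV[3][3]++ -> VV[3]=[2, 0, 3, 4]
Event 7: LOCAL 0: VV[0][0]++ -> VV[0]=[3, 0, 0, 3]
Event 8: LOCAL 0: VV[0][0]++ -> VV[0]=[4, 0, 0, 3]
Event 9: SEND 1->0: VV[1][1]++ -> VV[1]=[0, 1, 0, 0], msg_vec=[0, 1, 0, 0]; VV[0]=max(VV[0],msg_vec) then VV[0][0]++ -> VV[0]=[5, 1, 0, 3]
Final vectors: VV[0]=[5, 1, 0, 3]; VV[1]=[0, 1, 0, 0]; VV[2]=[2, 0, 3, 3]; VV[3]=[2, 0, 3, 4]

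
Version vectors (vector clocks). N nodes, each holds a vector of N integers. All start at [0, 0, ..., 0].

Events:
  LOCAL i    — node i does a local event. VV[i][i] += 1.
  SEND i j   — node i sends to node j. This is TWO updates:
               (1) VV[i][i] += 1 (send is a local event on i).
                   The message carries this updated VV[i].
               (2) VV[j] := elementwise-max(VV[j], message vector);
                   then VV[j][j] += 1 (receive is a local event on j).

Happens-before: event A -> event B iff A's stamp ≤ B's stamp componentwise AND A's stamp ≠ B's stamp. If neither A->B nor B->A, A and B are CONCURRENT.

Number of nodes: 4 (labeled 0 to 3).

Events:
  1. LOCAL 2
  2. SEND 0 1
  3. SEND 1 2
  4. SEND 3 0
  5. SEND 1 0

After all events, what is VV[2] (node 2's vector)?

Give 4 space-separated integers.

Initial: VV[0]=[0, 0, 0, 0]
Initial: VV[1]=[0, 0, 0, 0]
Initial: VV[2]=[0, 0, 0, 0]
Initial: VV[3]=[0, 0, 0, 0]
Event 1: LOCAL 2: VV[2][2]++ -> VV[2]=[0, 0, 1, 0]
Event 2: SEND 0->1: VV[0][0]++ -> VV[0]=[1, 0, 0, 0], msg_vec=[1, 0, 0, 0]; VV[1]=max(VV[1],msg_vec) then VV[1][1]++ -> VV[1]=[1, 1, 0, 0]
Event 3: SEND 1->2: VV[1][1]++ -> VV[1]=[1, 2, 0, 0], msg_vec=[1, 2, 0, 0]; VV[2]=max(VV[2],msg_vec) then VV[2][2]++ -> VV[2]=[1, 2, 2, 0]
Event 4: SEND 3->0: VV[3][3]++ -> VV[3]=[0, 0, 0, 1], msg_vec=[0, 0, 0, 1]; VV[0]=max(VV[0],msg_vec) then VV[0][0]++ -> VV[0]=[2, 0, 0, 1]
Event 5: SEND 1->0: VV[1][1]++ -> VV[1]=[1, 3, 0, 0], msg_vec=[1, 3, 0, 0]; VV[0]=max(VV[0],msg_vec) then VV[0][0]++ -> VV[0]=[3, 3, 0, 1]
Final vectors: VV[0]=[3, 3, 0, 1]; VV[1]=[1, 3, 0, 0]; VV[2]=[1, 2, 2, 0]; VV[3]=[0, 0, 0, 1]

Answer: 1 2 2 0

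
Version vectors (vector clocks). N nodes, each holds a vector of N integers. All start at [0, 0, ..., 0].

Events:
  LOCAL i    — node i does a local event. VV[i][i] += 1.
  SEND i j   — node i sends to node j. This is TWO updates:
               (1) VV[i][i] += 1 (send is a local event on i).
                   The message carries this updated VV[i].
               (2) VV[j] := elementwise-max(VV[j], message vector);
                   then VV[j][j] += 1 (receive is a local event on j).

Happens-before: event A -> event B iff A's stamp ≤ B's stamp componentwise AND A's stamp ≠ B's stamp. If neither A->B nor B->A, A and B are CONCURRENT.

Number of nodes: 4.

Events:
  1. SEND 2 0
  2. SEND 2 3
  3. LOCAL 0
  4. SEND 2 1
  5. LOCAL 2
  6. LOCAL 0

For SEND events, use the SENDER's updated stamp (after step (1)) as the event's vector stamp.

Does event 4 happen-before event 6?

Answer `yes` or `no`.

Initial: VV[0]=[0, 0, 0, 0]
Initial: VV[1]=[0, 0, 0, 0]
Initial: VV[2]=[0, 0, 0, 0]
Initial: VV[3]=[0, 0, 0, 0]
Event 1: SEND 2->0: VV[2][2]++ -> VV[2]=[0, 0, 1, 0], msg_vec=[0, 0, 1, 0]; VV[0]=max(VV[0],msg_vec) then VV[0][0]++ -> VV[0]=[1, 0, 1, 0]
Event 2: SEND 2->3: VV[2][2]++ -> VV[2]=[0, 0, 2, 0], msg_vec=[0, 0, 2, 0]; VV[3]=max(VV[3],msg_vec) then VV[3][3]++ -> VV[3]=[0, 0, 2, 1]
Event 3: LOCAL 0: VV[0][0]++ -> VV[0]=[2, 0, 1, 0]
Event 4: SEND 2->1: VV[2][2]++ -> VV[2]=[0, 0, 3, 0], msg_vec=[0, 0, 3, 0]; VV[1]=max(VV[1],msg_vec) then VV[1][1]++ -> VV[1]=[0, 1, 3, 0]
Event 5: LOCAL 2: VV[2][2]++ -> VV[2]=[0, 0, 4, 0]
Event 6: LOCAL 0: VV[0][0]++ -> VV[0]=[3, 0, 1, 0]
Event 4 stamp: [0, 0, 3, 0]
Event 6 stamp: [3, 0, 1, 0]
[0, 0, 3, 0] <= [3, 0, 1, 0]? False. Equal? False. Happens-before: False

Answer: no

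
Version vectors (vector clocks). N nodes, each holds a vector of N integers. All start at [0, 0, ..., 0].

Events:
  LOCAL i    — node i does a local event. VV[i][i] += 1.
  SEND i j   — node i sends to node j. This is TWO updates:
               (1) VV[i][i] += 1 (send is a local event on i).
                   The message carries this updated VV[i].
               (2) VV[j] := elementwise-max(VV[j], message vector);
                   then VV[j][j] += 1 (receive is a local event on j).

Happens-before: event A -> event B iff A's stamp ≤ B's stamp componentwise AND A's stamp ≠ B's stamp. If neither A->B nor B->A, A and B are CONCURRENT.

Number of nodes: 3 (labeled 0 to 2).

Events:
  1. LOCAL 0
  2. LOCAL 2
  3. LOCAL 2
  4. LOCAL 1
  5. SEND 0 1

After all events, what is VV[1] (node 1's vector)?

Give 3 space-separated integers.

Initial: VV[0]=[0, 0, 0]
Initial: VV[1]=[0, 0, 0]
Initial: VV[2]=[0, 0, 0]
Event 1: LOCAL 0: VV[0][0]++ -> VV[0]=[1, 0, 0]
Event 2: LOCAL 2: VV[2][2]++ -> VV[2]=[0, 0, 1]
Event 3: LOCAL 2: VV[2][2]++ -> VV[2]=[0, 0, 2]
Event 4: LOCAL 1: VV[1][1]++ -> VV[1]=[0, 1, 0]
Event 5: SEND 0->1: VV[0][0]++ -> VV[0]=[2, 0, 0], msg_vec=[2, 0, 0]; VV[1]=max(VV[1],msg_vec) then VV[1][1]++ -> VV[1]=[2, 2, 0]
Final vectors: VV[0]=[2, 0, 0]; VV[1]=[2, 2, 0]; VV[2]=[0, 0, 2]

Answer: 2 2 0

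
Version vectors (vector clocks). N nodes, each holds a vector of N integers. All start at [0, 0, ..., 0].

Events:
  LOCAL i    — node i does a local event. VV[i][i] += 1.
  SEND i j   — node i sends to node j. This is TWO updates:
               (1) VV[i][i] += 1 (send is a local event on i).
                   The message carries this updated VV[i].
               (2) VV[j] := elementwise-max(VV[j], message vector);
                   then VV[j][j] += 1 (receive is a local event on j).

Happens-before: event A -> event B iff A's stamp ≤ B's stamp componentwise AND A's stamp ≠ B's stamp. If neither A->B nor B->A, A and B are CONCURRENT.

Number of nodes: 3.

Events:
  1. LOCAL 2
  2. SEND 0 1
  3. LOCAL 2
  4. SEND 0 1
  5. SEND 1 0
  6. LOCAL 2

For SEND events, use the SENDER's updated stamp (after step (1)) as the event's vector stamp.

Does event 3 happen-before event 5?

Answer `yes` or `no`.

Initial: VV[0]=[0, 0, 0]
Initial: VV[1]=[0, 0, 0]
Initial: VV[2]=[0, 0, 0]
Event 1: LOCAL 2: VV[2][2]++ -> VV[2]=[0, 0, 1]
Event 2: SEND 0->1: VV[0][0]++ -> VV[0]=[1, 0, 0], msg_vec=[1, 0, 0]; VV[1]=max(VV[1],msg_vec) then VV[1][1]++ -> VV[1]=[1, 1, 0]
Event 3: LOCAL 2: VV[2][2]++ -> VV[2]=[0, 0, 2]
Event 4: SEND 0->1: VV[0][0]++ -> VV[0]=[2, 0, 0], msg_vec=[2, 0, 0]; VV[1]=max(VV[1],msg_vec) then VV[1][1]++ -> VV[1]=[2, 2, 0]
Event 5: SEND 1->0: VV[1][1]++ -> VV[1]=[2, 3, 0], msg_vec=[2, 3, 0]; VV[0]=max(VV[0],msg_vec) then VV[0][0]++ -> VV[0]=[3, 3, 0]
Event 6: LOCAL 2: VV[2][2]++ -> VV[2]=[0, 0, 3]
Event 3 stamp: [0, 0, 2]
Event 5 stamp: [2, 3, 0]
[0, 0, 2] <= [2, 3, 0]? False. Equal? False. Happens-before: False

Answer: no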